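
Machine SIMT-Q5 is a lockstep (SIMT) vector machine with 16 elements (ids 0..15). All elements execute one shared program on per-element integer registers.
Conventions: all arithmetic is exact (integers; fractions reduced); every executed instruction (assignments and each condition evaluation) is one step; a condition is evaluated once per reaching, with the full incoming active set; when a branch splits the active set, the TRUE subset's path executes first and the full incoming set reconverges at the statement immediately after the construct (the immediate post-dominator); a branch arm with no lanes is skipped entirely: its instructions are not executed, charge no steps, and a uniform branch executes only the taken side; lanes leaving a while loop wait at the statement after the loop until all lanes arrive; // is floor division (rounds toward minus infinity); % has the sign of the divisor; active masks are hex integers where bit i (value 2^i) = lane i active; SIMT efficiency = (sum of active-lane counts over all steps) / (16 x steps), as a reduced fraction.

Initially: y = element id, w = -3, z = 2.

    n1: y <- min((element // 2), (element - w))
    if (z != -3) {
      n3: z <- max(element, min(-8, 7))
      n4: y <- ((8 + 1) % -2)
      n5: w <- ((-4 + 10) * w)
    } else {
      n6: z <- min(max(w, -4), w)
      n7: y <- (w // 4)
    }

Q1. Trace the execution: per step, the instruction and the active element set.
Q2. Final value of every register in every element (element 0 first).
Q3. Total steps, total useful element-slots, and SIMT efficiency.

step 0: y <- min((element // 2), (element - w)) 0xffff
step 1: eval (z != -3)               0xffff
step 2: z <- max(element, min(-8, 7)) 0xffff
step 3: y <- ((8 + 1) % -2)          0xffff
step 4: w <- ((-4 + 10) * w)         0xffff

Answer: 5 steps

y: -1,-1,-1,-1,-1,-1,-1,-1,-1,-1,-1,-1,-1,-1,-1,-1
w: -18,-18,-18,-18,-18,-18,-18,-18,-18,-18,-18,-18,-18,-18,-18,-18
z: 0,1,2,3,4,5,6,7,8,9,10,11,12,13,14,15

steps = 5; useful = 80; efficiency = 80/80 = 1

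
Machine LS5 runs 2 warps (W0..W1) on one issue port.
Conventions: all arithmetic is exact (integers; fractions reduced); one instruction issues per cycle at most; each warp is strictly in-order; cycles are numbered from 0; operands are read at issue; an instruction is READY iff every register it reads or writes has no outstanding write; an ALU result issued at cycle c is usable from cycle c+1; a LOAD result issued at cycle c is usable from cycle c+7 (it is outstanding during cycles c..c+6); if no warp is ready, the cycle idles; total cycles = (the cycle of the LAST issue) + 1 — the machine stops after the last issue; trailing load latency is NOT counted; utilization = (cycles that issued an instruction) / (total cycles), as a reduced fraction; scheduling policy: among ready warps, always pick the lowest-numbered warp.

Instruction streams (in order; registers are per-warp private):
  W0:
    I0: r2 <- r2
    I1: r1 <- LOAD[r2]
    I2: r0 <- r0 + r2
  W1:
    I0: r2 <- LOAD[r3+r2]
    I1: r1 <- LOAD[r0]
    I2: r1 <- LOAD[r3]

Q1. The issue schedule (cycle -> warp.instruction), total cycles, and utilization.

cycle 0: W0.I0
cycle 1: W0.I1
cycle 2: W0.I2
cycle 3: W1.I0
cycle 4: W1.I1
cycle 5: idle
cycle 6: idle
cycle 7: idle
cycle 8: idle
cycle 9: idle
cycle 10: idle
cycle 11: W1.I2

Answer: 12 cycles, utilization 1/2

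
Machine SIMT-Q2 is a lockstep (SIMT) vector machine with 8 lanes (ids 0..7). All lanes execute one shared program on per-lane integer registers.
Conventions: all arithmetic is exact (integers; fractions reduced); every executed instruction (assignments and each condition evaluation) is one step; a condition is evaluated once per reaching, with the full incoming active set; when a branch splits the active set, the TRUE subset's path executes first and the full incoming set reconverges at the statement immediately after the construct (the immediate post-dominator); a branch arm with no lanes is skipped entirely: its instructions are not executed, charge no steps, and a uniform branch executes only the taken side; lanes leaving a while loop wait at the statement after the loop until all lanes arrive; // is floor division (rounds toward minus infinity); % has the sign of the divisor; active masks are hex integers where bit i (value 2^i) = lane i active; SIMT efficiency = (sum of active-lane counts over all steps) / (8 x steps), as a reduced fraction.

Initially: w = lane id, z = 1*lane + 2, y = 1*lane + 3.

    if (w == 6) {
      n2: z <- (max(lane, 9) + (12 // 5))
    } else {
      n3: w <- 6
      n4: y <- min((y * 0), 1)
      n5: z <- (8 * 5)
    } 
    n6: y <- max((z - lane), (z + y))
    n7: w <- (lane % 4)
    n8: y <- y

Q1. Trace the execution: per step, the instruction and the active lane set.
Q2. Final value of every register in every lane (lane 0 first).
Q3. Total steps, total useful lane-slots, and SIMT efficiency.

step 0: eval (w == 6)                0xff
step 1: z <- (max(lane, 9) + (12 // 5)) 0x40
step 2: w <- 6                       0xbf
step 3: y <- min((y * 0), 1)         0xbf
step 4: z <- (8 * 5)                 0xbf
step 5: y <- max((z - lane), (z + y)) 0xff
step 6: w <- (lane % 4)              0xff
step 7: y <- y                       0xff

Answer: 8 steps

w: 0,1,2,3,0,1,2,3
z: 40,40,40,40,40,40,11,40
y: 40,40,40,40,40,40,20,40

steps = 8; useful = 54; efficiency = 54/64 = 27/32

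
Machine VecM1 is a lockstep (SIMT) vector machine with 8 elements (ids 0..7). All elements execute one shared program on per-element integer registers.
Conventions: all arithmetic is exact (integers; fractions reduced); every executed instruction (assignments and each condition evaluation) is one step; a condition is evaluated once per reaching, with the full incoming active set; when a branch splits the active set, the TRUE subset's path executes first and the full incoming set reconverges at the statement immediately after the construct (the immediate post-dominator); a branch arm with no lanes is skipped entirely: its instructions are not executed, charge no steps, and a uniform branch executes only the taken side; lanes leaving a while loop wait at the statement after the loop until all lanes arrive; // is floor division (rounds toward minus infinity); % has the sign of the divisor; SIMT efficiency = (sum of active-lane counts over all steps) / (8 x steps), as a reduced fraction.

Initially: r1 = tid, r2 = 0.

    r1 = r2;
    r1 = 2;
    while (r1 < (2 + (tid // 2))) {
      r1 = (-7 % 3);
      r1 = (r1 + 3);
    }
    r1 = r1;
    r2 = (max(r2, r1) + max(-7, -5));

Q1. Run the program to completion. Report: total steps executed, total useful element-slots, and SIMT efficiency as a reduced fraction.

Answer: 8 steps, 58 useful, 29/32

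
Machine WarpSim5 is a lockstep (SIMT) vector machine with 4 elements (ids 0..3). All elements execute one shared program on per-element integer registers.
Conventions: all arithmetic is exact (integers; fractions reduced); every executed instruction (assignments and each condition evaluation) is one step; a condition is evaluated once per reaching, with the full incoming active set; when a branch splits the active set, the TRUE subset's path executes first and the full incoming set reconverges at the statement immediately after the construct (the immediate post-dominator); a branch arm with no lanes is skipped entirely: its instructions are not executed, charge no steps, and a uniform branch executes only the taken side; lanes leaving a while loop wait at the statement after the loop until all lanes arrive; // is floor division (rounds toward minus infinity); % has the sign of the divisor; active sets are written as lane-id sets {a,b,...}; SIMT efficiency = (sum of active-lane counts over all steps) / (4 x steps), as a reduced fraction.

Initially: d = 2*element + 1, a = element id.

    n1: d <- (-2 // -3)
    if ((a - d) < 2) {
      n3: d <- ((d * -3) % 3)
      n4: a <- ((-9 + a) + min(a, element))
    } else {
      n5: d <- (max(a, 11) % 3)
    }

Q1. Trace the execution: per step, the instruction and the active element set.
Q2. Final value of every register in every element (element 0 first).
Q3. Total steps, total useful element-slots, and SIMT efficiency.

step 0: d <- (-2 // -3)              {0,1,2,3}
step 1: eval ((a - d) < 2)           {0,1,2,3}
step 2: d <- ((d * -3) % 3)          {0,1}
step 3: a <- ((-9 + a) + min(a, element)) {0,1}
step 4: d <- (max(a, 11) % 3)        {2,3}

Answer: 5 steps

d: 0,0,2,2
a: -9,-7,2,3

steps = 5; useful = 14; efficiency = 14/20 = 7/10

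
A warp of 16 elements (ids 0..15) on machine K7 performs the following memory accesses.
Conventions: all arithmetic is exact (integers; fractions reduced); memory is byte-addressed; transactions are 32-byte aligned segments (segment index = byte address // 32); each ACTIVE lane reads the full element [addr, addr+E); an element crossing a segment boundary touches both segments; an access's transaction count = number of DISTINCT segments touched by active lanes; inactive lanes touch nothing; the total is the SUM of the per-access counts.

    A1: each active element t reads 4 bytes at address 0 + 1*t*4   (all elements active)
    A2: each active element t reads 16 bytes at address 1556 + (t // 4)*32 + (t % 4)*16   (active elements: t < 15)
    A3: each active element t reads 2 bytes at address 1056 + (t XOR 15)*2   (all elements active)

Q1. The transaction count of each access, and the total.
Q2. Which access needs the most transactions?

A1: 2 transactions
A2: 6 transactions
A3: 1 transaction

Answer: 2,6,1; total 9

Answer: A2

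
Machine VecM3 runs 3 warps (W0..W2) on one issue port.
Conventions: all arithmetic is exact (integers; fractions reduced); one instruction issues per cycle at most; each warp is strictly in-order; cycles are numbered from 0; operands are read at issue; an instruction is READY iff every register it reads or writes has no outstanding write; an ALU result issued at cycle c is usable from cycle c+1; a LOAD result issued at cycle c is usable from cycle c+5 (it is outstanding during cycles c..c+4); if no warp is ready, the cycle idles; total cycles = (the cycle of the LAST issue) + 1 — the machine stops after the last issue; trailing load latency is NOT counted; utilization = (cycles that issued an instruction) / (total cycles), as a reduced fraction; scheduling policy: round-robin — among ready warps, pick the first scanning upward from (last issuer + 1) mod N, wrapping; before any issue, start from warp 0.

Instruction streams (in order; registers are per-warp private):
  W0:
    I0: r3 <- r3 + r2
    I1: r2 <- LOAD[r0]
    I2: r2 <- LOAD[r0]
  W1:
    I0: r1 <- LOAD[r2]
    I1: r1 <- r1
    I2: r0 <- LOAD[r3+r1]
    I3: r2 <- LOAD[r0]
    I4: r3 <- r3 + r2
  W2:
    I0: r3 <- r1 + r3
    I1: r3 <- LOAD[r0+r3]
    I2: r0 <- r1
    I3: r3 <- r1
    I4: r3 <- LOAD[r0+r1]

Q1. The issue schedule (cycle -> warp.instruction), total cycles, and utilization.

cycle 0: W0.I0
cycle 1: W1.I0
cycle 2: W2.I0
cycle 3: W0.I1
cycle 4: W2.I1
cycle 5: W2.I2
cycle 6: W1.I1
cycle 7: W1.I2
cycle 8: W0.I2
cycle 9: W2.I3
cycle 10: W2.I4
cycle 11: idle
cycle 12: W1.I3
cycle 13: idle
cycle 14: idle
cycle 15: idle
cycle 16: idle
cycle 17: W1.I4

Answer: 18 cycles, utilization 13/18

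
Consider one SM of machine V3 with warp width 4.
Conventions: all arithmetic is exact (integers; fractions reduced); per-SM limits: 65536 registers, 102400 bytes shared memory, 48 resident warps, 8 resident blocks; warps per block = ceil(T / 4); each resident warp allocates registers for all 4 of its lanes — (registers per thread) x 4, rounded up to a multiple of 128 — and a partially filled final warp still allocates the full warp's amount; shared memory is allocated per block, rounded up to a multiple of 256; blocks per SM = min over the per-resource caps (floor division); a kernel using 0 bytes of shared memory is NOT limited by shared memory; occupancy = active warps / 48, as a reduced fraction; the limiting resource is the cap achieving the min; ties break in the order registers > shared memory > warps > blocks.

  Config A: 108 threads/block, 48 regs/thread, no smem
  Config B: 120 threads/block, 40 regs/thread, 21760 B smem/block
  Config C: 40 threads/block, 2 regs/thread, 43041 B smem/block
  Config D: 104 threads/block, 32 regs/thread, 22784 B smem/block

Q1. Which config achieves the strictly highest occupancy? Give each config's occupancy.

occupancies: A 9/16, B 5/8, C 5/12, D 13/24

Answer: B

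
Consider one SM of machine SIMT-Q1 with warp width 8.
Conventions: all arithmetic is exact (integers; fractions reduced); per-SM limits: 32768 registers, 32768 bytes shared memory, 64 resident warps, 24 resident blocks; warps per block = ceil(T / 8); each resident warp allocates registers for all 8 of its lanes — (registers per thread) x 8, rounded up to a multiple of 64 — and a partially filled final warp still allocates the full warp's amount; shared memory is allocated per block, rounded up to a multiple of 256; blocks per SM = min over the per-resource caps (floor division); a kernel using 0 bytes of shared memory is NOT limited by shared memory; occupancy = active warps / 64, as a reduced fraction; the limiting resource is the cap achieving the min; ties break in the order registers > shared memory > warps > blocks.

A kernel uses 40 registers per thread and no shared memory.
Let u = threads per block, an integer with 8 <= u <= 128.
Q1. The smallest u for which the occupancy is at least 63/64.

Answer: u = 17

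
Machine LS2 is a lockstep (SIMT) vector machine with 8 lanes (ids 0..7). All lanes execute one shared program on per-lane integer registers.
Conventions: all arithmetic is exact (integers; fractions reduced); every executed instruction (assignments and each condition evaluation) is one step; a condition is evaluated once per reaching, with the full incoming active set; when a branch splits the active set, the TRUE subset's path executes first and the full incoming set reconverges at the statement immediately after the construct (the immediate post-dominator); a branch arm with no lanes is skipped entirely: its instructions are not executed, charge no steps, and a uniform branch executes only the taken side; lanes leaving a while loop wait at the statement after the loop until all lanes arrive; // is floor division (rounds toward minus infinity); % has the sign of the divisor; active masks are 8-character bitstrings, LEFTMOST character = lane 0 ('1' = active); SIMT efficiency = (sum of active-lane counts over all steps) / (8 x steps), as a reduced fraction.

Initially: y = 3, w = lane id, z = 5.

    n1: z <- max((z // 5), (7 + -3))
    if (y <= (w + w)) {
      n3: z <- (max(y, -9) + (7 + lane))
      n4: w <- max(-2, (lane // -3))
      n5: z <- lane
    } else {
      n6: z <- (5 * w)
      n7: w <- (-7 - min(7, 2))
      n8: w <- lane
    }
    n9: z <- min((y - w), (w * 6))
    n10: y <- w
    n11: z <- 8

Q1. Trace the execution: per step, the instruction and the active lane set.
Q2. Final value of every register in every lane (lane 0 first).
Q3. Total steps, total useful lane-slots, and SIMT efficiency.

step 0: z <- max((z // 5), (7 + -3)) 11111111
step 1: eval (y <= (w + w))          11111111
step 2: z <- (max(y, -9) + (7 + lane)) 00111111
step 3: w <- max(-2, (lane // -3))   00111111
step 4: z <- lane                    00111111
step 5: z <- (5 * w)                 11000000
step 6: w <- (-7 - min(7, 2))        11000000
step 7: w <- lane                    11000000
step 8: z <- min((y - w), (w * 6))   11111111
step 9: y <- w                       11111111
step 10: z <- 8                       11111111

Answer: 11 steps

y: 0,1,-1,-1,-2,-2,-2,-2
w: 0,1,-1,-1,-2,-2,-2,-2
z: 8,8,8,8,8,8,8,8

steps = 11; useful = 64; efficiency = 64/88 = 8/11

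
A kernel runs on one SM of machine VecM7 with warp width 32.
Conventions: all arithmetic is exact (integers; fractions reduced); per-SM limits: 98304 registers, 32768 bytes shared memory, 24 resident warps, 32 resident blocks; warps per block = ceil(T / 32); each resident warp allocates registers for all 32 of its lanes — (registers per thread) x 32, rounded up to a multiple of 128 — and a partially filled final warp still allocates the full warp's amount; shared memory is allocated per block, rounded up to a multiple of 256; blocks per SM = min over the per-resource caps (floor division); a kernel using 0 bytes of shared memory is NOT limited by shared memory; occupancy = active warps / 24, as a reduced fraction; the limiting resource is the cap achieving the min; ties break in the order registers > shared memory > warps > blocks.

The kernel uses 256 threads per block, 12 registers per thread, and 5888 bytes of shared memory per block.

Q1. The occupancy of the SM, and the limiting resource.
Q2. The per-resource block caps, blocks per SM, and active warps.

Answer: occupancy 1, limited by warps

registers: 32 blocks
shared memory: 5 blocks
warps: 3 blocks
blocks: 32 blocks

Answer: 3 blocks, 24 active warps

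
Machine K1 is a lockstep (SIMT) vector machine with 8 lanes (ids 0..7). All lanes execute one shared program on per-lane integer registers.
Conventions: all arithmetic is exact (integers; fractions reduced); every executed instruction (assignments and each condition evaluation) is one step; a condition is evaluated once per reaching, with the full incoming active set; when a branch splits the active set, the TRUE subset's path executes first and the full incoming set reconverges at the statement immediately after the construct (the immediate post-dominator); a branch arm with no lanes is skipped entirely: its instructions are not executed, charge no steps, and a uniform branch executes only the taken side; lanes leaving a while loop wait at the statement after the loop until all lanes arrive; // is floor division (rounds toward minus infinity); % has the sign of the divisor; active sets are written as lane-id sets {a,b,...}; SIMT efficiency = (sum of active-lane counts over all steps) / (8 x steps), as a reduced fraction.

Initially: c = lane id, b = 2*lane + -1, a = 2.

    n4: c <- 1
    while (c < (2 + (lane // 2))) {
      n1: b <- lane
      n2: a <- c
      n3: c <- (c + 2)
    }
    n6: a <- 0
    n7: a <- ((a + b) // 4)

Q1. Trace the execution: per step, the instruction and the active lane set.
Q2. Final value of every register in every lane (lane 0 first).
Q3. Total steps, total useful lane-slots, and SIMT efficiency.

step 0: c <- 1                       {0,1,2,3,4,5,6,7}
step 1: eval (c < (2 + (lane // 2))) {0,1,2,3,4,5,6,7}
step 2: b <- lane                    {0,1,2,3,4,5,6,7}
step 3: a <- c                       {0,1,2,3,4,5,6,7}
step 4: c <- (c + 2)                 {0,1,2,3,4,5,6,7}
step 5: eval (c < (2 + (lane // 2))) {0,1,2,3,4,5,6,7}
step 6: b <- lane                    {4,5,6,7}
step 7: a <- c                       {4,5,6,7}
step 8: c <- (c + 2)                 {4,5,6,7}
step 9: eval (c < (2 + (lane // 2))) {4,5,6,7}
step 10: a <- 0                       {0,1,2,3,4,5,6,7}
step 11: a <- ((a + b) // 4)          {0,1,2,3,4,5,6,7}

Answer: 12 steps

c: 3,3,3,3,5,5,5,5
b: 0,1,2,3,4,5,6,7
a: 0,0,0,0,1,1,1,1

steps = 12; useful = 80; efficiency = 80/96 = 5/6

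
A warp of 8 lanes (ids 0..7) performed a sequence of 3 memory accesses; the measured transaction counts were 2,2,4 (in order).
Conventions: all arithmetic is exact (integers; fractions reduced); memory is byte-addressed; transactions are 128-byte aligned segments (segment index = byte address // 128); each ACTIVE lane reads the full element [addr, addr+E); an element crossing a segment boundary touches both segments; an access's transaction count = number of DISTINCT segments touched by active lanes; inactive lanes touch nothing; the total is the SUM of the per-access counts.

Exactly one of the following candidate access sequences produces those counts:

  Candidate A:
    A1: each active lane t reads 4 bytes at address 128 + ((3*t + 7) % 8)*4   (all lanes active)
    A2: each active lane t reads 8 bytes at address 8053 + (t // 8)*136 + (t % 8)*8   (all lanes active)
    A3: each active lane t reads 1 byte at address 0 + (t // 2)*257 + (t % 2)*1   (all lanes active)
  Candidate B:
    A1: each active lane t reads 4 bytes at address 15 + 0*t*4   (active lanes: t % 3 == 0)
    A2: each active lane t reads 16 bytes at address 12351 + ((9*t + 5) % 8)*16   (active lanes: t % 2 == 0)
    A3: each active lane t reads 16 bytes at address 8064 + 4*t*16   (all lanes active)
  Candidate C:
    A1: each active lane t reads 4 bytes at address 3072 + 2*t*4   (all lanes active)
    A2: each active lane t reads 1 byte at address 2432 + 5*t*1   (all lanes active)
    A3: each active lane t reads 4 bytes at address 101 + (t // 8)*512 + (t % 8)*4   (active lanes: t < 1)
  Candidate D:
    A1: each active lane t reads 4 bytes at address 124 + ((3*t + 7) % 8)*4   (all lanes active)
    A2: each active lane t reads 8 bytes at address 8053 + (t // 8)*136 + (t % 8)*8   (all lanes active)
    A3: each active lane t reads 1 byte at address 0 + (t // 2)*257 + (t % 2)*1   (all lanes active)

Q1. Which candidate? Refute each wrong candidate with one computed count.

A: A1 gives 1 transaction, not 2
B: A1 gives 1 transaction, not 2
C: A1 gives 1 transaction, not 2
D: all counts match (2,2,4)

Answer: D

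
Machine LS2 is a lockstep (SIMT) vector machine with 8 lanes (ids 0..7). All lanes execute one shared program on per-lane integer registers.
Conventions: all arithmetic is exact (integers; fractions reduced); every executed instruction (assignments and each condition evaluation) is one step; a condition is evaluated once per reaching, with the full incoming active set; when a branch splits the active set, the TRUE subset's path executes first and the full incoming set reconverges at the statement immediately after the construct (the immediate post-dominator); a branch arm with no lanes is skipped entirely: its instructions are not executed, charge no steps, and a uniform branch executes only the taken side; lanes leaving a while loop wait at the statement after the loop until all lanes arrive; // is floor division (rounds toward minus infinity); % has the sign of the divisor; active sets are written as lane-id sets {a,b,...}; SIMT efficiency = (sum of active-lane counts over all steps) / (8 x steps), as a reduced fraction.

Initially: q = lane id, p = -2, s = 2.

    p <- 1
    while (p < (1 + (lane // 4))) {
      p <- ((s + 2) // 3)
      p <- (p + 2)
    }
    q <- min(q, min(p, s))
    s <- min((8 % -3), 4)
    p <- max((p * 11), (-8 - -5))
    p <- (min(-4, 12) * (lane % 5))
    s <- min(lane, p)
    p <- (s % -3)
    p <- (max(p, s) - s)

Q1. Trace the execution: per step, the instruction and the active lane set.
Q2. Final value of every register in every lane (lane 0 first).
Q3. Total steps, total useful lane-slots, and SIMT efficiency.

step 0: p <- 1                       {0,1,2,3,4,5,6,7}
step 1: eval (p < (1 + (lane // 4))) {0,1,2,3,4,5,6,7}
step 2: p <- ((s + 2) // 3)          {4,5,6,7}
step 3: p <- (p + 2)                 {4,5,6,7}
step 4: eval (p < (1 + (lane // 4))) {4,5,6,7}
step 5: q <- min(q, min(p, s))       {0,1,2,3,4,5,6,7}
step 6: s <- min((8 % -3), 4)        {0,1,2,3,4,5,6,7}
step 7: p <- max((p * 11), (-8 - -5)) {0,1,2,3,4,5,6,7}
step 8: p <- (min(-4, 12) * (lane % 5)) {0,1,2,3,4,5,6,7}
step 9: s <- min(lane, p)            {0,1,2,3,4,5,6,7}
step 10: p <- (s % -3)                {0,1,2,3,4,5,6,7}
step 11: p <- (max(p, s) - s)         {0,1,2,3,4,5,6,7}

Answer: 12 steps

q: 0,1,1,1,2,2,2,2
p: 0,3,6,12,15,0,3,6
s: 0,-4,-8,-12,-16,0,-4,-8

steps = 12; useful = 84; efficiency = 84/96 = 7/8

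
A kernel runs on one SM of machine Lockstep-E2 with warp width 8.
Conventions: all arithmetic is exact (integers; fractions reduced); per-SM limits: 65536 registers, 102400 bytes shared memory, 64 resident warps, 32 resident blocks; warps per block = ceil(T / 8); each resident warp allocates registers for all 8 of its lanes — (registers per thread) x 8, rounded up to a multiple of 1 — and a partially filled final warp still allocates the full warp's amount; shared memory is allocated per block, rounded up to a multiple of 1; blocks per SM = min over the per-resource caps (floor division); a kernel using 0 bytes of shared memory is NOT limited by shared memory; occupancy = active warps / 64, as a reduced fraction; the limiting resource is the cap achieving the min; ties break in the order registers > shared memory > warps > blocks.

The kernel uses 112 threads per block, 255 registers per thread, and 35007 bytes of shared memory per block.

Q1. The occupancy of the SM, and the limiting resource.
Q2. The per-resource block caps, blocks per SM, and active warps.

Answer: occupancy 7/16, limited by registers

registers: 2 blocks
shared memory: 2 blocks
warps: 4 blocks
blocks: 32 blocks

Answer: 2 blocks, 28 active warps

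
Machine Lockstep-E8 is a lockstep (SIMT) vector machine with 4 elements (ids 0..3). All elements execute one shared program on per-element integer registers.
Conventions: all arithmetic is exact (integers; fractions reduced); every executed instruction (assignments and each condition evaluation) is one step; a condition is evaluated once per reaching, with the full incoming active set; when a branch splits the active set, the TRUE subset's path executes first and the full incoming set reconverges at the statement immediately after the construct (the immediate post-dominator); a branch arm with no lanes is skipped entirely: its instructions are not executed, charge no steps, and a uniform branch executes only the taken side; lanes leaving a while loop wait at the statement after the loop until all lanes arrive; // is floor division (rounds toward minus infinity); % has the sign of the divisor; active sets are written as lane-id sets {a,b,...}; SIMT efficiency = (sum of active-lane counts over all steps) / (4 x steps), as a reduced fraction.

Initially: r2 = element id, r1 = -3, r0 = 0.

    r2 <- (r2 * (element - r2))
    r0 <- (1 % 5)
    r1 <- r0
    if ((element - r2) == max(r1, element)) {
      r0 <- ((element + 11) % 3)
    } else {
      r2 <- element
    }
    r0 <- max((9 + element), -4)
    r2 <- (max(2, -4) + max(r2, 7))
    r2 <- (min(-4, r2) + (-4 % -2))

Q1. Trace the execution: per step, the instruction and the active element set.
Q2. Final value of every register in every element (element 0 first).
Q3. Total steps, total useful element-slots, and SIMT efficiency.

step 0: r2 <- (r2 * (element - r2))  {0,1,2,3}
step 1: r0 <- (1 % 5)                {0,1,2,3}
step 2: r1 <- r0                     {0,1,2,3}
step 3: eval ((element - r2) == max(r1, element)) {0,1,2,3}
step 4: r0 <- ((element + 11) % 3)   {1,2,3}
step 5: r2 <- element                {0}
step 6: r0 <- max((9 + element), -4) {0,1,2,3}
step 7: r2 <- (max(2, -4) + max(r2, 7)) {0,1,2,3}
step 8: r2 <- (min(-4, r2) + (-4 % -2)) {0,1,2,3}

Answer: 9 steps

r2: -4,-4,-4,-4
r1: 1,1,1,1
r0: 9,10,11,12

steps = 9; useful = 32; efficiency = 32/36 = 8/9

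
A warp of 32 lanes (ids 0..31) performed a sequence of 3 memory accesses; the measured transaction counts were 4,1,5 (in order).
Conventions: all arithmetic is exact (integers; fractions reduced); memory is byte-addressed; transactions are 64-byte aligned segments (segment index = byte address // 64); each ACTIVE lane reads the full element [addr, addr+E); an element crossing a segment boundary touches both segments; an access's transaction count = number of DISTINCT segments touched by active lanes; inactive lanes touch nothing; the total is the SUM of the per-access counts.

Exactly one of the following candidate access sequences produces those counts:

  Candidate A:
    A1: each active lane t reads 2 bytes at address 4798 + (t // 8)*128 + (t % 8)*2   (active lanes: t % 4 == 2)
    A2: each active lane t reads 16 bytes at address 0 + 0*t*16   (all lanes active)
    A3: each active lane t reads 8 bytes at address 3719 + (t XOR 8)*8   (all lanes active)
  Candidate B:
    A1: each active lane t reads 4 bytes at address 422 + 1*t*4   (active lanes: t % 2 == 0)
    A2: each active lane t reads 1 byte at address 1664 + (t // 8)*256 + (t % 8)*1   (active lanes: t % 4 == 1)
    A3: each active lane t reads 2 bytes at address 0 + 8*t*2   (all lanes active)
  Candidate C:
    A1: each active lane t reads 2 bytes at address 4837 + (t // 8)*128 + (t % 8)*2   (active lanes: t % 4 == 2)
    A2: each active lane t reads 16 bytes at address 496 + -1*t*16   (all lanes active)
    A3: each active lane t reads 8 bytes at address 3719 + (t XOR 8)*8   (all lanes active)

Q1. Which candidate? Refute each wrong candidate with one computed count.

B: A1 gives 3 transactions, not 4
C: A2 gives 8 transactions, not 1
A: all counts match (4,1,5)

Answer: A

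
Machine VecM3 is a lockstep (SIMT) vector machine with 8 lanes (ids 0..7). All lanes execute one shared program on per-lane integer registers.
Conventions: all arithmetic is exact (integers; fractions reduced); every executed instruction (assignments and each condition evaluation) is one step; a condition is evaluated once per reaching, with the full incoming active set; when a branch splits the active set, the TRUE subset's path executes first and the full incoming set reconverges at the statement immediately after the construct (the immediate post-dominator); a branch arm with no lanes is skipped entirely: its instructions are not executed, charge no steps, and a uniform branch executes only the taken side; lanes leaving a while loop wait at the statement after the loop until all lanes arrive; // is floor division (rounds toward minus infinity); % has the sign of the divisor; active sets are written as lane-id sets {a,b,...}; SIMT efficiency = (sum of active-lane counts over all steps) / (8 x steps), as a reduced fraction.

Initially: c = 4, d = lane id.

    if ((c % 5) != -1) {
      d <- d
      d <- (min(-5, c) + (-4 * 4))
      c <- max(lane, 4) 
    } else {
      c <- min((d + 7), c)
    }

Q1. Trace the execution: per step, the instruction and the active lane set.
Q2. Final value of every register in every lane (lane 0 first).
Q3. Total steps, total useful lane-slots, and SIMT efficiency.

step 0: eval ((c % 5) != -1)         {0,1,2,3,4,5,6,7}
step 1: d <- d                       {0,1,2,3,4,5,6,7}
step 2: d <- (min(-5, c) + (-4 * 4)) {0,1,2,3,4,5,6,7}
step 3: c <- max(lane, 4)            {0,1,2,3,4,5,6,7}

Answer: 4 steps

c: 4,4,4,4,4,5,6,7
d: -21,-21,-21,-21,-21,-21,-21,-21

steps = 4; useful = 32; efficiency = 32/32 = 1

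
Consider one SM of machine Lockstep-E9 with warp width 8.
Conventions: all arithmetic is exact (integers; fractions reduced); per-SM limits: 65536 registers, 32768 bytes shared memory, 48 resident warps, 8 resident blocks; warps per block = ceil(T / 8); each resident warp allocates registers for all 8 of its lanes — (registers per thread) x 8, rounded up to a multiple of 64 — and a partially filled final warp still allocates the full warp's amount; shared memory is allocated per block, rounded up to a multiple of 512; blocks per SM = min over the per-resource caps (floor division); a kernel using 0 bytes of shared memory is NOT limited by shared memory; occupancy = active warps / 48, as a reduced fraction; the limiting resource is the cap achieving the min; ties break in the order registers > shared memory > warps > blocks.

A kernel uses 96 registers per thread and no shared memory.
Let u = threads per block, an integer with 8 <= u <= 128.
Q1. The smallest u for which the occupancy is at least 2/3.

Answer: u = 25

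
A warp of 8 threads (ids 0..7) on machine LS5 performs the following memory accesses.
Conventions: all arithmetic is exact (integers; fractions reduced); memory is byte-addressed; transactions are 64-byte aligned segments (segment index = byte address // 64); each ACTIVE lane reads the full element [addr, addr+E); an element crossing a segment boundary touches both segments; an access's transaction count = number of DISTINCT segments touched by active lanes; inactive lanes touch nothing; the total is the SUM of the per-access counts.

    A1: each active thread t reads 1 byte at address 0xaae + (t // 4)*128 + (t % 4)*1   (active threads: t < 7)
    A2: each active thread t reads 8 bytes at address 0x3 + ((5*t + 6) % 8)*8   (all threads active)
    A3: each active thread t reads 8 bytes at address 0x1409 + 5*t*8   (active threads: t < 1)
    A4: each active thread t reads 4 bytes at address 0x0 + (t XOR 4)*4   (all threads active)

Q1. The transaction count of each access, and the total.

A1: 2 transactions
A2: 2 transactions
A3: 1 transaction
A4: 1 transaction

Answer: 2,2,1,1; total 6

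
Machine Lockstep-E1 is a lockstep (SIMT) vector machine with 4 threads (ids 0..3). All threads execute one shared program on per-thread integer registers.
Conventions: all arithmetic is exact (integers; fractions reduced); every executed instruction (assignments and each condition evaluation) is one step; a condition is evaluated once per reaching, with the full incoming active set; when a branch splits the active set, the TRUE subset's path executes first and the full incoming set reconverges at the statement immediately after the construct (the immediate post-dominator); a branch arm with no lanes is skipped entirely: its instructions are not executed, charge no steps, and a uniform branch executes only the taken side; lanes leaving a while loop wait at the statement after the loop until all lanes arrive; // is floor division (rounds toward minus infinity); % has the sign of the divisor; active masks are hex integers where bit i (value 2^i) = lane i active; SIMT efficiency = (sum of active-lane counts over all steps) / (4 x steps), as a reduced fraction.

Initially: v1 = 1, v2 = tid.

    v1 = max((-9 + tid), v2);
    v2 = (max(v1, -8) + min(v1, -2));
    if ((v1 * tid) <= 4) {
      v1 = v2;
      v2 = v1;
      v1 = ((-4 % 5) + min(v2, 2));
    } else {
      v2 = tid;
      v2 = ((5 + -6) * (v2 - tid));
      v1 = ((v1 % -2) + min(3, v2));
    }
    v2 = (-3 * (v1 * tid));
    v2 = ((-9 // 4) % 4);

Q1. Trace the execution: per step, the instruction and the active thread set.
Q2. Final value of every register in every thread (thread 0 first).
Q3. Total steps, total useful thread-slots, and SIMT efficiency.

step 0: v1 <- max((-9 + tid), v2)    0xf
step 1: v2 <- (max(v1, -8) + min(v1, -2)) 0xf
step 2: eval ((v1 * tid) <= 4)       0xf
step 3: v1 <- v2                     0x7
step 4: v2 <- v1                     0x7
step 5: v1 <- ((-4 % 5) + min(v2, 2)) 0x7
step 6: v2 <- tid                    0x8
step 7: v2 <- ((5 + -6) * (v2 - tid)) 0x8
step 8: v1 <- ((v1 % -2) + min(3, v2)) 0x8
step 9: v2 <- (-3 * (v1 * tid))      0xf
step 10: v2 <- ((-9 // 4) % 4)        0xf

Answer: 11 steps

v1: -1,0,1,-1
v2: 1,1,1,1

steps = 11; useful = 32; efficiency = 32/44 = 8/11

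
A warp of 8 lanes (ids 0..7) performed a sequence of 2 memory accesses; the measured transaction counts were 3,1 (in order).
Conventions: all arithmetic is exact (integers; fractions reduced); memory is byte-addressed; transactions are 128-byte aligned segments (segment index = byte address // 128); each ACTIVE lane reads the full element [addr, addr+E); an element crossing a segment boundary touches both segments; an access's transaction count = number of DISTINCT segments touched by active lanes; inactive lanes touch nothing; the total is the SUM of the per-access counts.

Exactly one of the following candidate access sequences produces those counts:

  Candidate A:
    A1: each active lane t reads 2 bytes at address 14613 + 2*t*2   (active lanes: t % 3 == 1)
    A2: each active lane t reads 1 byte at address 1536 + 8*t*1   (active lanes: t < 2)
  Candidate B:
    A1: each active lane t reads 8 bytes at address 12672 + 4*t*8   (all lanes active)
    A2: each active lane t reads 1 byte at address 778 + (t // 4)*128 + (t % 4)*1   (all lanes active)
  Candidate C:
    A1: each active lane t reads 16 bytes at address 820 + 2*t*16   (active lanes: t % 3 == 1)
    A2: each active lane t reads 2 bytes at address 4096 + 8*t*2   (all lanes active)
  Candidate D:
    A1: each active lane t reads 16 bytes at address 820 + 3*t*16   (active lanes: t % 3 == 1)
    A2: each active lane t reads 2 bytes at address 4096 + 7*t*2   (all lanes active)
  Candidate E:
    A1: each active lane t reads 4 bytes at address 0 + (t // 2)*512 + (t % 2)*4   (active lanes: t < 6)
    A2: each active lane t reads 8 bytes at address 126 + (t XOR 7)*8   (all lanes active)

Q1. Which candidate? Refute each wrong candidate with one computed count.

A: A1 gives 1 transaction, not 3
B: A1 gives 2 transactions, not 3
D: A1 gives 4 transactions, not 3
E: A2 gives 2 transactions, not 1
C: all counts match (3,1)

Answer: C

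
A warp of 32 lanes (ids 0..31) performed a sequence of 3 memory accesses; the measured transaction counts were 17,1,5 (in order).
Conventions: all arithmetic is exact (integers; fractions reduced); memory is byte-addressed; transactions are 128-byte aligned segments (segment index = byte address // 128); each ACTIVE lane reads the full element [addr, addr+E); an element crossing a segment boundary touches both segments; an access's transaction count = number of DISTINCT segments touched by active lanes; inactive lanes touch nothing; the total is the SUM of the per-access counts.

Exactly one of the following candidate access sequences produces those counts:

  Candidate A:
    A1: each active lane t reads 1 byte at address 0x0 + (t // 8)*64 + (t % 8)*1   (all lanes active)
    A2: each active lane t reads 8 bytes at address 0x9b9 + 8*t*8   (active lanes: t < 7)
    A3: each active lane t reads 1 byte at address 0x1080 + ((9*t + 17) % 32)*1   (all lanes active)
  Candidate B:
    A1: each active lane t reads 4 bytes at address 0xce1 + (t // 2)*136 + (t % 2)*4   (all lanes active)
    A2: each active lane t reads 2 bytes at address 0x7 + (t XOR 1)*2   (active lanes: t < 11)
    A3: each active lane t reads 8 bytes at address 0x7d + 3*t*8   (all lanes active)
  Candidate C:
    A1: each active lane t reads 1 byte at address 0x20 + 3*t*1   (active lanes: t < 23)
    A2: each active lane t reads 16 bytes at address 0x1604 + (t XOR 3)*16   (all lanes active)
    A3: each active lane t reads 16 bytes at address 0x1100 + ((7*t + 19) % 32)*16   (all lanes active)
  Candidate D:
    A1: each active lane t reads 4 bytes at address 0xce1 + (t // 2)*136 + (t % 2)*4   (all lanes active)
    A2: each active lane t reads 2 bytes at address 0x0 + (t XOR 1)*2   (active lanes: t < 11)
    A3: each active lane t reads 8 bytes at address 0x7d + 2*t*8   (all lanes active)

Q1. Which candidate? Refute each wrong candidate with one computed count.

A: A1 gives 2 transactions, not 17
B: A3 gives 7 transactions, not 5
C: A1 gives 1 transaction, not 17
D: all counts match (17,1,5)

Answer: D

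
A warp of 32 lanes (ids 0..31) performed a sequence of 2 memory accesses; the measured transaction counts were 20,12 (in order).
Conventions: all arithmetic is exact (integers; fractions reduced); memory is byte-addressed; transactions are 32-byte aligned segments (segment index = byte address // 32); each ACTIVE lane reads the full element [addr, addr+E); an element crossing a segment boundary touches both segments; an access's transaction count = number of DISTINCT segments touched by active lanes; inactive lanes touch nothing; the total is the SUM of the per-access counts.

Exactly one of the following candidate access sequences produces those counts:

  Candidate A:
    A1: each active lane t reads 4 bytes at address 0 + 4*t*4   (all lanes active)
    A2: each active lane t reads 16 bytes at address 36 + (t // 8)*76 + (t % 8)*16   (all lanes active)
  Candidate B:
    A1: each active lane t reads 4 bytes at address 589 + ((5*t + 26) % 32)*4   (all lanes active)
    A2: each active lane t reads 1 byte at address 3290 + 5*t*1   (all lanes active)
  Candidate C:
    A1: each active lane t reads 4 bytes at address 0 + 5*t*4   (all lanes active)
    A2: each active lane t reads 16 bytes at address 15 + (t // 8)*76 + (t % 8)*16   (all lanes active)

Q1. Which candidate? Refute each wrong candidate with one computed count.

A: A1 gives 16 transactions, not 20
B: A1 gives 5 transactions, not 20
C: all counts match (20,12)

Answer: C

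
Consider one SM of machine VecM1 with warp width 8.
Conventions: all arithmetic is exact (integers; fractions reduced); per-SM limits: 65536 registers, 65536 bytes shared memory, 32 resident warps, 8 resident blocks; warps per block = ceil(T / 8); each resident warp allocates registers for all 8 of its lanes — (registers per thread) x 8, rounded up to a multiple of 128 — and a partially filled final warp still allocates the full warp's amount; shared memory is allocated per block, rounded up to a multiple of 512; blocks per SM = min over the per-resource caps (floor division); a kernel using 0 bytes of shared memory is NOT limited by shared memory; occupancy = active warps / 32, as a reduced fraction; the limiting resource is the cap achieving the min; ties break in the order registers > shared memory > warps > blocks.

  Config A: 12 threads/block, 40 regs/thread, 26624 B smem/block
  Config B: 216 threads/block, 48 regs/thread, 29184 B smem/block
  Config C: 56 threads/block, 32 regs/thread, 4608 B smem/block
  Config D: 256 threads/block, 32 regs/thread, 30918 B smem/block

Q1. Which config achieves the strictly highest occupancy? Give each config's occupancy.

occupancies: A 1/8, B 27/32, C 7/8, D 1

Answer: D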